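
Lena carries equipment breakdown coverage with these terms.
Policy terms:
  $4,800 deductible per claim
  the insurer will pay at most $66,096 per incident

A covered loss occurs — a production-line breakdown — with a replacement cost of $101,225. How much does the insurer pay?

Less the $4,800 deductible: $101,225 − $4,800 = $96,425.
The $66,096 per-incident cap binds; insurer pays $66,096.

$66,096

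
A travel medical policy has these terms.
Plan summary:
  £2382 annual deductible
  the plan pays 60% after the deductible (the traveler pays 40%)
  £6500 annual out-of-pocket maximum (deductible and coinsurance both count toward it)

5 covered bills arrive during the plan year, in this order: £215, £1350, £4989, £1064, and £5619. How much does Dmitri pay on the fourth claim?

£425.60

Bill 1, £215: fully absorbed by the deductible. Traveler owes £215 (running OOP £215).
Bill 2, £1350: all of it applies to the deductible. Traveler pays £1350; OOP now £1565.
Bill 3, £4989: deductible takes £817, £4172 remains; traveler's 40% is £1668.80. Traveler owes £2485.80 (running OOP £4050.80).
Bill 4, £1064: deductible already satisfied, so traveler's share is 40% × £1064 = £425.60. Traveler pays £425.60; OOP now £4476.40.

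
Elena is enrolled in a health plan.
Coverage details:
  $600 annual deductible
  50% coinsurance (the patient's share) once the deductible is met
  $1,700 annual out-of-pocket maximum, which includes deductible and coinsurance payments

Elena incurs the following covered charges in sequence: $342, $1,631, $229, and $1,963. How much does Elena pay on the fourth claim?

$299

Bill 1, $342: all of it applies to the deductible. Cost to patient: $342. OOP to date $342.
Bill 2, $1,631: deductible takes $258, $1,373 remains; coinsurance $1,373 × 50% = $686.50. Patient owes $944.50 (running OOP $1,286.50).
Bill 3, $229: 50% coinsurance on $229 = $114.50. Patient owes $114.50 (running OOP $1,401).
Bill 4, $1,963: deductible already satisfied, so patient's share is 50% × $1,963 = $981.50. OOP would hit $2,382.50 > $1,700, so the cap limits the patient to $1,700 − $1,401 = $299.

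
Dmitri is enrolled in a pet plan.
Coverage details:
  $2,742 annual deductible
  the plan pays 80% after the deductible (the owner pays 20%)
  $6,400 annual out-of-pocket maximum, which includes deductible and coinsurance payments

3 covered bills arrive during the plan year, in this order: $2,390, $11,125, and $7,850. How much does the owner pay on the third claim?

$1,503.40

#1 ($2,390): entire amount goes to the deductible. Cost to owner: $2,390. OOP to date $2,390.
#2 ($11,125): deductible takes $352, $10,773 remains; 20% of $10,773 = $2,154.60. Cost to owner: $2,506.60. OOP to date $4,896.60.
#3 ($7,850): 20% coinsurance on $7,850 = $1,570. Adding that to $4,896.60 gives $6,466.60, past the $6,400 cap; owner pays only $6,400 − $4,896.60 = $1,503.40.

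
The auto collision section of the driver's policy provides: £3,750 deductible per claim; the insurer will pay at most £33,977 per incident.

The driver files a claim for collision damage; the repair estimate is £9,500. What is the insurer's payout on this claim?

Less the £3,750 deductible: £9,500 − £3,750 = £5,750.
£5,750 is within the £33,977 limit, so the insurer pays £5,750.

£5,750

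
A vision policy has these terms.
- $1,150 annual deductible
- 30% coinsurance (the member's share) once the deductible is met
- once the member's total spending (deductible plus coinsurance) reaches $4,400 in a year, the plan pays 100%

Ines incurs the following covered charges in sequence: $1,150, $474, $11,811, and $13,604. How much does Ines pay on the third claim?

$3,107.80

Bill 1, $1,150: entire amount goes to the deductible. Member pays $1,150; OOP now $1,150.
Bill 2, $474: deductible already satisfied, so member's share is 30% × $474 = $142.20. Member pays $142.20; OOP now $1,292.20.
Bill 3, $11,811: deductible already satisfied, so member's share is 30% × $11,811 = $3,543.30. Adding that to $1,292.20 gives $4,835.50, past the $4,400 cap; member pays only $4,400 − $1,292.20 = $3,107.80.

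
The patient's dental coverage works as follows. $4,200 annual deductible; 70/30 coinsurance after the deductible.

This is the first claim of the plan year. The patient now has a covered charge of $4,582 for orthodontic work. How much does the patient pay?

$4,314.60

The full $4,200 deductible is still open; $4,200 of this bill applies to it.
After the $4,200 deductible portion, $4,582 − $4,200 = $382 is subject to coinsurance.
Patient's 30% share of $382 is $114.60.
Patient responsibility: $4,200 + $114.60 = $4,314.60.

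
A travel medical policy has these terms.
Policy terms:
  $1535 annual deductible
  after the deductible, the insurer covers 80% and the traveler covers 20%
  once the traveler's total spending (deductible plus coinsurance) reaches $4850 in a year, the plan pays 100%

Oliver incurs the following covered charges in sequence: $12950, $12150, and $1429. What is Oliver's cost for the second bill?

$1032

Claim 1 ($12950): $1535 finishes the deductible; $11415 goes to coinsurance; traveler's 20% is $2283. Cost to traveler: $3818. OOP to date $3818.
Claim 2 ($12150): 20% coinsurance on $12150 = $2430. OOP would hit $6248 > $4850, so the cap limits the traveler to $4850 − $3818 = $1032.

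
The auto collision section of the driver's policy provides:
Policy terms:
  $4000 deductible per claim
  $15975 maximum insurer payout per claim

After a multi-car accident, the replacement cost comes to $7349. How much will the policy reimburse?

$3349

Less the $4000 deductible: $7349 − $4000 = $3349.
That's under the $15975 cap, so the insurer reimburses the full $3349.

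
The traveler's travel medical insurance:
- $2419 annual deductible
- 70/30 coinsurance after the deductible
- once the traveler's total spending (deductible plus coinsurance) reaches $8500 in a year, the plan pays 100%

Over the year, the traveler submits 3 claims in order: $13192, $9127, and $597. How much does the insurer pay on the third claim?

Claim 1 ($13192): $2419 finishes the deductible; $10773 goes to coinsurance; coinsurance $10773 × 30% = $3231.90. Traveler pays $5650.90; OOP now $5650.90. Insurer: $13192 − $5650.90 = $7541.10.
Claim 2 ($9127): 30% coinsurance on $9127 = $2738.10. Cost to traveler: $2738.10. OOP to date $8389. Insurer: $9127 − $2738.10 = $6388.90.
Claim 3 ($597): deductible already satisfied, so traveler's share is 30% × $597 = $179.10. That would push OOP to $8568.10, over the $8500 cap, so traveler pays $8500 − $8389 = $111. Insurer: $597 − $111 = $486.

$486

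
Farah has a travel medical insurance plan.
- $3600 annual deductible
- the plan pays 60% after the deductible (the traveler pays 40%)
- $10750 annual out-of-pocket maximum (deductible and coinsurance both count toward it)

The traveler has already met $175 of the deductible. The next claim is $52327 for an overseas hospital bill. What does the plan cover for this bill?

$41752

Deductible still to meet: $3600 − $175 = $3425.
The remaining $48902 (= $52327 − $3425) moves to coinsurance.
Coinsurance: $48902 × 40% = $19560.80.
So the traveler owes $3425 + $19560.80 = $22985.80 before any cap.
Adding $22985.80 to the $175 already spent would give $23160.80, which exceeds the $10750 cap; the traveler pays just $10750 − $175 = $10575.
Insurer pays the balance: $52327 − $10575 = $41752.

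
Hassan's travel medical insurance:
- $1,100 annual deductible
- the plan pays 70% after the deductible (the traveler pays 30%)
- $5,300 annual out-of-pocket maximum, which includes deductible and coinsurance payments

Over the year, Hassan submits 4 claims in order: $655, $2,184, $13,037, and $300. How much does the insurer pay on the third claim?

#1 ($655): entire amount goes to the deductible. Traveler owes $655 (running OOP $655). Plan pays $655 − $655 = $0.
#2 ($2,184): $445 finishes the deductible; $1,739 goes to coinsurance; traveler's 30% is $521.70. Traveler pays $966.70; OOP now $1,621.70. Plan pays $2,184 − $966.70 = $1,217.30.
#3 ($13,037): deductible met; 30% of $13,037 = $3,911.10. Adding that to $1,621.70 gives $5,532.80, past the $5,300 cap; traveler pays only $5,300 − $1,621.70 = $3,678.30. Insurer: $13,037 − $3,678.30 = $9,358.70.

$9,358.70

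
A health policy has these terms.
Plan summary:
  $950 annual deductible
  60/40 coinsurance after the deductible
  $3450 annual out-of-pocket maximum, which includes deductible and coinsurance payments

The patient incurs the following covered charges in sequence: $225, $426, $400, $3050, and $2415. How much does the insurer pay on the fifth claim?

Claim 1 ($225): fully absorbed by the deductible. Cost to patient: $225. OOP to date $225. Insurer: $225 − $225 = $0.
Claim 2 ($426): fully absorbed by the deductible. Patient owes $426 (running OOP $651). Insurer: $426 − $426 = $0.
Claim 3 ($400): $299 finishes the deductible; $101 goes to coinsurance; coinsurance $101 × 40% = $40.40. Cost to patient: $339.40. OOP to date $990.40. Plan pays $400 − $339.40 = $60.60.
Claim 4 ($3050): deductible met; 40% of $3050 = $1220. Cost to patient: $1220. OOP to date $2210.40. Insurer: $3050 − $1220 = $1830.
Claim 5 ($2415): deductible already satisfied, so patient's share is 40% × $2415 = $966. Patient pays $966; OOP now $3176.40. Insurer: $2415 − $966 = $1449.

$1449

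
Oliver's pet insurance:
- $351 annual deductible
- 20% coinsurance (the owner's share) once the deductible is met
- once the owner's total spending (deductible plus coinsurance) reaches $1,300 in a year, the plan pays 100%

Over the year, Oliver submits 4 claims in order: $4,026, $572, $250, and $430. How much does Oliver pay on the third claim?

Claim 1 — $4,026: $351 finishes the deductible; $3,675 goes to coinsurance; coinsurance $3,675 × 20% = $735. Cost to owner: $1,086. OOP to date $1,086.
Claim 2 — $572: deductible already satisfied, so owner's share is 20% × $572 = $114.40. Owner pays $114.40; OOP now $1,200.40.
Claim 3 — $250: 20% coinsurance on $250 = $50. Owner pays $50; OOP now $1,250.40.

$50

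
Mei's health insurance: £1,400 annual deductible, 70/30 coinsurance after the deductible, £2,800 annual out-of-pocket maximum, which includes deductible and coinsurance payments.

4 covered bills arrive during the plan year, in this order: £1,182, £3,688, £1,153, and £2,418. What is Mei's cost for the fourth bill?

Claim 1 (£1,182): entire amount goes to the deductible. Patient pays £1,182; OOP now £1,182.
Claim 2 (£3,688): deductible takes £218, £3,470 remains; 30% of £3,470 = £1,041. Cost to patient: £1,259. OOP to date £2,441.
Claim 3 (£1,153): deductible met; 30% of £1,153 = £345.90. Cost to patient: £345.90. OOP to date £2,786.90.
Claim 4 (£2,418): deductible already satisfied, so patient's share is 30% × £2,418 = £725.40. OOP would hit £3,512.30 > £2,800, so the cap limits the patient to £2,800 − £2,786.90 = £13.10.

£13.10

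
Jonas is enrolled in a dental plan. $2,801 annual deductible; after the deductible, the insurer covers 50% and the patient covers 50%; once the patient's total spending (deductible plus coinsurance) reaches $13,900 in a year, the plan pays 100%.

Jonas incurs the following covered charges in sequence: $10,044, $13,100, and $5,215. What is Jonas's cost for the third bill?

Bill 1, $10,044: $2,801 to deductible, leaving $7,243; 50% of $7,243 = $3,621.50. Patient owes $6,422.50 (running OOP $6,422.50).
Bill 2, $13,100: deductible met; 50% of $13,100 = $6,550. Patient pays $6,550; OOP now $12,972.50.
Bill 3, $5,215: deductible met; 50% of $5,215 = $2,607.50. Adding that to $12,972.50 gives $15,580, past the $13,900 cap; patient pays only $13,900 − $12,972.50 = $927.50.

$927.50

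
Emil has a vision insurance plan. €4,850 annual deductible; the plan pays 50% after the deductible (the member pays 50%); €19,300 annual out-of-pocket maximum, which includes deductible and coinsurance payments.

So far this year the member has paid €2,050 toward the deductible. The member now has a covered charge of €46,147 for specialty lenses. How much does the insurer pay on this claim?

€28,897

€2,050 of the €4,850 deductible is already met, leaving €2,800.
After the €2,800 deductible portion, €46,147 − €2,800 = €43,347 is subject to coinsurance.
Coinsurance: €43,347 × 50% = €21,673.50.
Member responsibility before any cap: €2,800 + €21,673.50 = €24,473.50.
Year-to-date out-of-pocket would reach €2,050 + €24,473.50 = €26,523.50, above the €19,300 maximum, so the member pays only €19,300 − €2,050 = €17,250.
The insurer covers the remainder: €46,147 − €17,250 = €28,897.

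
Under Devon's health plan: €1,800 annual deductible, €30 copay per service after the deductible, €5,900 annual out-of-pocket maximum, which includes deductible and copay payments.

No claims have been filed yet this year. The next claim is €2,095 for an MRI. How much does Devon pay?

€1,830

Nothing has been paid toward the €1,800 deductible, so the first €1,800 of this charge is applied there.
The remaining €295 (= €2,095 − €1,800) moves to the copay.
Copay on this service: €30.
Patient responsibility before any cap: €1,800 + €30 = €1,830.
Cumulative spending €0 + €1,830 = €1,830 stays under the €5,900 maximum.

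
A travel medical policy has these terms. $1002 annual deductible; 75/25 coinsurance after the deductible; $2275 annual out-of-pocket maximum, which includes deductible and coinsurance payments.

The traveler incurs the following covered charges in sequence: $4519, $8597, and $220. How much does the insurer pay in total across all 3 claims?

#1 ($4519): $1002 to deductible, leaving $3517; traveler's 25% is $879.25. Cost to traveler: $1881.25. OOP to date $1881.25. Plan pays $4519 − $1881.25 = $2637.75.
#2 ($8597): deductible already satisfied, so traveler's share is 25% × $8597 = $2149.25. OOP would hit $4030.50 > $2275, so the cap limits the traveler to $2275 − $1881.25 = $393.75. Insurer: $8597 − $393.75 = $8203.25.
#3 ($220): deductible already satisfied, so traveler's share is 25% × $220 = $55. That would push OOP to $2330, over the $2275 cap, so traveler pays $2275 − $2275 = $0. Insurer: $220 − $0 = $220.
Insurer total: $2637.75 + $8203.25 + $220 = $11061.

$11061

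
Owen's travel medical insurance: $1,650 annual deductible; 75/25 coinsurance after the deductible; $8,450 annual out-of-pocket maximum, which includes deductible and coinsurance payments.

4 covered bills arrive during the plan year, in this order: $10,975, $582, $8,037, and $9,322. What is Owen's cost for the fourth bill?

$2,314

#1 ($10,975): $1,650 to deductible, leaving $9,325; 25% of $9,325 = $2,331.25. Cost to traveler: $3,981.25. OOP to date $3,981.25.
#2 ($582): 25% coinsurance on $582 = $145.50. Traveler owes $145.50 (running OOP $4,126.75).
#3 ($8,037): 25% coinsurance on $8,037 = $2,009.25. Traveler owes $2,009.25 (running OOP $6,136).
#4 ($9,322): 25% coinsurance on $9,322 = $2,330.50. That would push OOP to $8,466.50, over the $8,450 cap, so traveler pays $8,450 − $6,136 = $2,314.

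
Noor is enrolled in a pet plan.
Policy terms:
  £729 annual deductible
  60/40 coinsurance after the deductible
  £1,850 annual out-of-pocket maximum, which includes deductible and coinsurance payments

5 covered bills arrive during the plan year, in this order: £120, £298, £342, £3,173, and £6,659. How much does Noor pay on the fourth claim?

Claim 1 — £120: fully absorbed by the deductible. Owner pays £120; OOP now £120.
Claim 2 — £298: all of it applies to the deductible. Owner pays £298; OOP now £418.
Claim 3 — £342: £311 to deductible, leaving £31; coinsurance £31 × 40% = £12.40. Cost to owner: £323.40. OOP to date £741.40.
Claim 4 — £3,173: deductible met; 40% of £3,173 = £1,269.20. Adding that to £741.40 gives £2,010.60, past the £1,850 cap; owner pays only £1,850 − £741.40 = £1,108.60.

£1,108.60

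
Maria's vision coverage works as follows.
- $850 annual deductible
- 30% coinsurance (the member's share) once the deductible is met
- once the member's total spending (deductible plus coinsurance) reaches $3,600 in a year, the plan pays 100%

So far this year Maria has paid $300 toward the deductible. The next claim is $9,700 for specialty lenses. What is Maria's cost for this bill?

$3,295

Remaining deductible: $850 − $300 = $550.
The remaining $9,150 (= $9,700 − $550) moves to coinsurance.
Coinsurance: $9,150 × 30% = $2,745.
Member responsibility before any cap: $550 + $2,745 = $3,295.
Year-to-date out-of-pocket becomes $300 + $3,295 = $3,595, still under the $3,600 maximum, so no cap applies.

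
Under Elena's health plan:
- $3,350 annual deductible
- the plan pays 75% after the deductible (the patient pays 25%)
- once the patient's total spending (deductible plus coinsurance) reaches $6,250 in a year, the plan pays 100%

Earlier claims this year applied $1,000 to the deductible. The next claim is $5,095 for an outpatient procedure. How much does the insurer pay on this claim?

$1,000 of the $3,350 deductible is already met, leaving $2,350.
That leaves $5,095 − $2,350 = $2,745 for coinsurance.
Patient's 25% share of $2,745 is $686.25.
That puts the patient's cost at $2,350 + $686.25 = $3,036.25 before any cap.
Cumulative spending $1,000 + $3,036.25 = $4,036.25 stays under the $6,250 maximum.
Insurer pays the balance: $5,095 − $3,036.25 = $2,058.75.

$2,058.75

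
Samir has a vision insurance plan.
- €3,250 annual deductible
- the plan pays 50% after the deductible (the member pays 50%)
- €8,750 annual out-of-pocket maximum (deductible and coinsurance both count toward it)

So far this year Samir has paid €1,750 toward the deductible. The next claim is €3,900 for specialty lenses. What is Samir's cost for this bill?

Deductible still to meet: €3,250 − €1,750 = €1,500.
After the €1,500 deductible portion, €3,900 − €1,500 = €2,400 is subject to coinsurance.
Member's 50% share of €2,400 is €1,200.
Member responsibility before any cap: €1,500 + €1,200 = €2,700.
Cumulative spending €1,750 + €2,700 = €4,450 stays under the €8,750 maximum.

€2,700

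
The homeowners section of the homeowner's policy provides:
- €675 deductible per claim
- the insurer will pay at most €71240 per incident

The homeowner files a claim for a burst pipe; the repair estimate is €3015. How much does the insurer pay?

€2340

Subtract the deductible: €3015 − €675 = €2340.
€2340 is within the €71240 limit, so the insurer pays €2340.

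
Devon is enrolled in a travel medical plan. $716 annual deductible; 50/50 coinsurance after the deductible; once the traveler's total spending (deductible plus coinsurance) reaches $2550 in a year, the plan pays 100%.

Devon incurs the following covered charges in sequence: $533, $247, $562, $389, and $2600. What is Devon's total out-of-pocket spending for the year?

Claim 1 — $533: all of it applies to the deductible. Traveler owes $533 (running OOP $533).
Claim 2 — $247: deductible takes $183, $64 remains; coinsurance $64 × 50% = $32. Traveler pays $215; OOP now $748.
Claim 3 — $562: deductible already satisfied, so traveler's share is 50% × $562 = $281. Traveler pays $281; OOP now $1029.
Claim 4 — $389: deductible met; 50% of $389 = $194.50. Cost to traveler: $194.50. OOP to date $1223.50.
Claim 5 — $2600: deductible already satisfied, so traveler's share is 50% × $2600 = $1300. Traveler pays $1300; OOP now $2523.50.
Total paid by the traveler: $533 + $215 + $281 + $194.50 + $1300 = $2523.50.

$2523.50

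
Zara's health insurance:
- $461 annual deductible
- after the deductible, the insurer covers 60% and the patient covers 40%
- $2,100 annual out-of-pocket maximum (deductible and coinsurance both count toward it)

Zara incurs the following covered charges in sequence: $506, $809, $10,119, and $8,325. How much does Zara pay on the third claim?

Bill 1, $506: deductible takes $461, $45 remains; coinsurance $45 × 40% = $18. Cost to patient: $479. OOP to date $479.
Bill 2, $809: deductible met; 40% of $809 = $323.60. Patient pays $323.60; OOP now $802.60.
Bill 3, $10,119: deductible already satisfied, so patient's share is 40% × $10,119 = $4,047.60. OOP would hit $4,850.20 > $2,100, so the cap limits the patient to $2,100 − $802.60 = $1,297.40.

$1,297.40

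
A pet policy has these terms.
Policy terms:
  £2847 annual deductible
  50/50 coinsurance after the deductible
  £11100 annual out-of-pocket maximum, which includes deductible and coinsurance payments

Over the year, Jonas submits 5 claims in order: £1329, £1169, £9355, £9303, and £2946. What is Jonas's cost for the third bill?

£4852

#1 (£1329): fully absorbed by the deductible. Owner pays £1329; OOP now £1329.
#2 (£1169): all of it applies to the deductible. Owner owes £1169 (running OOP £2498).
#3 (£9355): deductible takes £349, £9006 remains; owner's 50% is £4503. Owner pays £4852; OOP now £7350.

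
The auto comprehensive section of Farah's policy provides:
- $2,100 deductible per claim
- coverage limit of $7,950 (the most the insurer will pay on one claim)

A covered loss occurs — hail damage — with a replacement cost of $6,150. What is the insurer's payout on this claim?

$4,050

After the deductible, $6,150 − $2,100 = $4,050 remains.
$4,050 ≤ $7,950, so the limit doesn't bind; insurer pays $4,050.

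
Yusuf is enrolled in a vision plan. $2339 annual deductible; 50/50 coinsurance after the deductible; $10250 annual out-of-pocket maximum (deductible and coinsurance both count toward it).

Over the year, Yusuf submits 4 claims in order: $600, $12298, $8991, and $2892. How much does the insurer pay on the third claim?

Claim 1 — $600: entire amount goes to the deductible. Cost to member: $600. OOP to date $600. Plan pays $600 − $600 = $0.
Claim 2 — $12298: deductible takes $1739, $10559 remains; 50% of $10559 = $5279.50. Member pays $7018.50; OOP now $7618.50. Insurer: $12298 − $7018.50 = $5279.50.
Claim 3 — $8991: deductible already satisfied, so member's share is 50% × $8991 = $4495.50. That would push OOP to $12114, over the $10250 cap, so member pays $10250 − $7618.50 = $2631.50. Plan pays $8991 − $2631.50 = $6359.50.

$6359.50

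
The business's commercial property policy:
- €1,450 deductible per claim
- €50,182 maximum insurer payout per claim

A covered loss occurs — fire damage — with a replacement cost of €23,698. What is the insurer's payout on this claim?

€22,248

Subtract the deductible: €23,698 − €1,450 = €22,248.
€22,248 is within the €50,182 limit, so the insurer pays €22,248.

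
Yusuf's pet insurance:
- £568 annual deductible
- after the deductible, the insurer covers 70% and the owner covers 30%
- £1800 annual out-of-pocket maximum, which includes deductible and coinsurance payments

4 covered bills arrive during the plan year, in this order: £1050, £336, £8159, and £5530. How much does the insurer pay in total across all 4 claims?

#1 (£1050): deductible takes £568, £482 remains; coinsurance £482 × 30% = £144.60. Owner owes £712.60 (running OOP £712.60). Plan pays £1050 − £712.60 = £337.40.
#2 (£336): deductible already satisfied, so owner's share is 30% × £336 = £100.80. Cost to owner: £100.80. OOP to date £813.40. Plan pays £336 − £100.80 = £235.20.
#3 (£8159): deductible met; 30% of £8159 = £2447.70. OOP would hit £3261.10 > £1800, so the cap limits the owner to £1800 − £813.40 = £986.60. Plan pays £8159 − £986.60 = £7172.40.
#4 (£5530): deductible met; 30% of £5530 = £1659. OOP would hit £3459 > £1800, so the cap limits the owner to £1800 − £1800 = £0. Plan pays £5530 − £0 = £5530.
Insurer total = bills − owner's total = £15075 − £1800 = £13275.

£13275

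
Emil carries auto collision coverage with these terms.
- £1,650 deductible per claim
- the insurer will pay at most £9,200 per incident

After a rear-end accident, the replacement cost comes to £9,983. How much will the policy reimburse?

£8,333

After the deductible, £9,983 − £1,650 = £8,333 remains.
£8,333 is within the £9,200 limit, so the insurer pays £8,333.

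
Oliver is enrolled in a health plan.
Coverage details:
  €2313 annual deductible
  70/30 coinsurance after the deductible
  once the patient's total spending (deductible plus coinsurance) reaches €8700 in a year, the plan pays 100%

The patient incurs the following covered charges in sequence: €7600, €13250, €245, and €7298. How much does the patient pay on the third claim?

Claim 1 (€7600): deductible takes €2313, €5287 remains; coinsurance €5287 × 30% = €1586.10. Patient owes €3899.10 (running OOP €3899.10).
Claim 2 (€13250): deductible met; 30% of €13250 = €3975. Patient pays €3975; OOP now €7874.10.
Claim 3 (€245): deductible met; 30% of €245 = €73.50. Patient owes €73.50 (running OOP €7947.60).

€73.50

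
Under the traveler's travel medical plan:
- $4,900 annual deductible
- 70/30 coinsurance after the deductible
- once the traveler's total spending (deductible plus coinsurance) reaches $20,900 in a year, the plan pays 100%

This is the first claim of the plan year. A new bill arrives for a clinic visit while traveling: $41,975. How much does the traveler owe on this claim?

The full $4,900 deductible is still open; $4,900 of this bill applies to it.
After the $4,900 deductible portion, $41,975 − $4,900 = $37,075 is subject to coinsurance.
Coinsurance: $37,075 × 30% = $11,122.50.
That puts the traveler's cost at $4,900 + $11,122.50 = $16,022.50 before any cap.
Total out-of-pocket so far would be $0 + $16,022.50 = $16,022.50, below the $20,900 cap — no reduction.

$16,022.50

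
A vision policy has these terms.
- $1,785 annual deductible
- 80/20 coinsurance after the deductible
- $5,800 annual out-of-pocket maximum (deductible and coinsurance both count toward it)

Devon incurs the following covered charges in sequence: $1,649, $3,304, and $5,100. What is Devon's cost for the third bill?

Claim 1 — $1,649: fully absorbed by the deductible. Member pays $1,649; OOP now $1,649.
Claim 2 — $3,304: $136 to deductible, leaving $3,168; 20% of $3,168 = $633.60. Member pays $769.60; OOP now $2,418.60.
Claim 3 — $5,100: deductible met; 20% of $5,100 = $1,020. Member owes $1,020 (running OOP $3,438.60).

$1,020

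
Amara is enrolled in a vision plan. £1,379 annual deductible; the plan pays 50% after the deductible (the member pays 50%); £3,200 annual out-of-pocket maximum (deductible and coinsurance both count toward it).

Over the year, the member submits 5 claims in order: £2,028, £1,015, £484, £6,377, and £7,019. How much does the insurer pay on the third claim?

Bill 1, £2,028: deductible takes £1,379, £649 remains; coinsurance £649 × 50% = £324.50. Cost to member: £1,703.50. OOP to date £1,703.50. Insurer: £2,028 − £1,703.50 = £324.50.
Bill 2, £1,015: deductible already satisfied, so member's share is 50% × £1,015 = £507.50. Cost to member: £507.50. OOP to date £2,211. Insurer: £1,015 − £507.50 = £507.50.
Bill 3, £484: deductible already satisfied, so member's share is 50% × £484 = £242. Member pays £242; OOP now £2,453. Plan pays £484 − £242 = £242.

£242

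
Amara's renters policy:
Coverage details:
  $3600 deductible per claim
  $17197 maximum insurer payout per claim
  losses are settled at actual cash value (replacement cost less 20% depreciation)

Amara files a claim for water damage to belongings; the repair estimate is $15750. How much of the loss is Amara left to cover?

Depreciate 20%: the covered value is $15750 × 0.8 = $12600.
After the deductible, $12600 − $3600 = $9000 remains.
That's under the $17197 cap, so the insurer reimburses the full $9000.
Tenant's share is the uncovered remainder: $15750 − $9000 = $6750.

$6750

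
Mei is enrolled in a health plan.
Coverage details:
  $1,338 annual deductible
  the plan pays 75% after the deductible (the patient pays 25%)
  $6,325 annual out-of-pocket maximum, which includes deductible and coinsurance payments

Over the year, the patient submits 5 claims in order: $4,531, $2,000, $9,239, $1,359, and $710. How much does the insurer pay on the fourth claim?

$1,019.25

#1 ($4,531): $1,338 to deductible, leaving $3,193; 25% of $3,193 = $798.25. Patient pays $2,136.25; OOP now $2,136.25. Plan pays $4,531 − $2,136.25 = $2,394.75.
#2 ($2,000): deductible already satisfied, so patient's share is 25% × $2,000 = $500. Patient owes $500 (running OOP $2,636.25). Insurer: $2,000 − $500 = $1,500.
#3 ($9,239): deductible met; 25% of $9,239 = $2,309.75. Patient owes $2,309.75 (running OOP $4,946). Insurer: $9,239 − $2,309.75 = $6,929.25.
#4 ($1,359): 25% coinsurance on $1,359 = $339.75. Patient pays $339.75; OOP now $5,285.75. Insurer: $1,359 − $339.75 = $1,019.25.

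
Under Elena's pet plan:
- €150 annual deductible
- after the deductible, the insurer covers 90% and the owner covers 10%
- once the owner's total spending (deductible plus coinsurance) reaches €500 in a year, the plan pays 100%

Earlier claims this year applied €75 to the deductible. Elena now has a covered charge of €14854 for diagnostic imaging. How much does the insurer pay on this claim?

Remaining deductible: €150 − €75 = €75.
After the €75 deductible portion, €14854 − €75 = €14779 is subject to coinsurance.
Coinsurance: €14779 × 10% = €1477.90.
So the owner owes €75 + €1477.90 = €1552.90 before any cap.
Adding €1552.90 to the €75 already spent would give €1627.90, which exceeds the €500 cap; the owner pays just €500 − €75 = €425.
The plan picks up €14854 − €425 = €14429.

€14429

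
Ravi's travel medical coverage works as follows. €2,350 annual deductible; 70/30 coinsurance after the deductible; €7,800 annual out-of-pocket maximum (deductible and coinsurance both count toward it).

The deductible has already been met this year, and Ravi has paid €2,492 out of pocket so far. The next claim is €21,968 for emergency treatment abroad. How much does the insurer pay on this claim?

With the deductible met, the entire €21,968 is subject to coinsurance.
30% of €21,968 = €6,590.40 falls to the traveler.
Adding €6,590.40 to the €2,492 already spent would give €9,082.40, which exceeds the €7,800 cap; the traveler pays just €7,800 − €2,492 = €5,308.
The insurer covers the remainder: €21,968 − €5,308 = €16,660.

€16,660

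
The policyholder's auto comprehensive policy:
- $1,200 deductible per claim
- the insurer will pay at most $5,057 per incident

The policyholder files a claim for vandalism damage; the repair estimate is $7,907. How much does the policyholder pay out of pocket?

Subtract the deductible: $7,907 − $1,200 = $6,707.
The $5,057 per-incident cap binds; insurer pays $5,057.
The policyholder bears the rest of the original loss: $7,907 − $5,057 = $2,850.

$2,850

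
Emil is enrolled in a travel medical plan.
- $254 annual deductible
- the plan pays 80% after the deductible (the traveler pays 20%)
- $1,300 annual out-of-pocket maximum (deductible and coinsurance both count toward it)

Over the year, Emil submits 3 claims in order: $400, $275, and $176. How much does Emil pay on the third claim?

Bill 1, $400: $254 finishes the deductible; $146 goes to coinsurance; traveler's 20% is $29.20. Traveler owes $283.20 (running OOP $283.20).
Bill 2, $275: deductible met; 20% of $275 = $55. Traveler pays $55; OOP now $338.20.
Bill 3, $176: deductible already satisfied, so traveler's share is 20% × $176 = $35.20. Traveler pays $35.20; OOP now $373.40.

$35.20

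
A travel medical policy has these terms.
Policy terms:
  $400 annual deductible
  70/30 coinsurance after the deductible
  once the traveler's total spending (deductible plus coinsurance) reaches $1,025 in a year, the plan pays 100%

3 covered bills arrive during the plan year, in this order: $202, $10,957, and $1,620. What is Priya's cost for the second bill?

Claim 1 ($202): entire amount goes to the deductible. Traveler owes $202 (running OOP $202).
Claim 2 ($10,957): $198 to deductible, leaving $10,759; coinsurance $10,759 × 30% = $3,227.70. Deductible plus coinsurance: $198 + $3,227.70 = $3,425.70. Adding that to $202 gives $3,627.70, past the $1,025 cap; traveler pays only $1,025 − $202 = $823.

$823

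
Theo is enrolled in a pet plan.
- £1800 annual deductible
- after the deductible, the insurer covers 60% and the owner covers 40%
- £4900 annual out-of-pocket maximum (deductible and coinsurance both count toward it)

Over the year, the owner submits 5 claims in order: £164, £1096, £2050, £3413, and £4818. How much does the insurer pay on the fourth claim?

£2047.80

Claim 1 — £164: all of it applies to the deductible. Owner pays £164; OOP now £164. Insurer: £164 − £164 = £0.
Claim 2 — £1096: all of it applies to the deductible. Cost to owner: £1096. OOP to date £1260. Plan pays £1096 − £1096 = £0.
Claim 3 — £2050: £540 finishes the deductible; £1510 goes to coinsurance; owner's 40% is £604. Cost to owner: £1144. OOP to date £2404. Plan pays £2050 − £1144 = £906.
Claim 4 — £3413: deductible met; 40% of £3413 = £1365.20. Cost to owner: £1365.20. OOP to date £3769.20. Plan pays £3413 − £1365.20 = £2047.80.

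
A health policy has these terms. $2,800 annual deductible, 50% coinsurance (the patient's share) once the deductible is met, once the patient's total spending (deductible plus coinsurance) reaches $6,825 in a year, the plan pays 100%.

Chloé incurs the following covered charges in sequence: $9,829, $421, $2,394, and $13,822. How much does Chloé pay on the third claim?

Claim 1 ($9,829): $2,800 finishes the deductible; $7,029 goes to coinsurance; 50% of $7,029 = $3,514.50. Patient owes $6,314.50 (running OOP $6,314.50).
Claim 2 ($421): deductible already satisfied, so patient's share is 50% × $421 = $210.50. Cost to patient: $210.50. OOP to date $6,525.
Claim 3 ($2,394): 50% coinsurance on $2,394 = $1,197. That would push OOP to $7,722, over the $6,825 cap, so patient pays $6,825 − $6,525 = $300.

$300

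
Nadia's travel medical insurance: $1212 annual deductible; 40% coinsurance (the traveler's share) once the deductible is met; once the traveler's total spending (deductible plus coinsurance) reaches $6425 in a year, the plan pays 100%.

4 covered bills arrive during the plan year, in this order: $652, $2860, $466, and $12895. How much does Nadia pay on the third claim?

$186.40

Claim 1 — $652: fully absorbed by the deductible. Traveler pays $652; OOP now $652.
Claim 2 — $2860: $560 finishes the deductible; $2300 goes to coinsurance; 40% of $2300 = $920. Cost to traveler: $1480. OOP to date $2132.
Claim 3 — $466: 40% coinsurance on $466 = $186.40. Traveler owes $186.40 (running OOP $2318.40).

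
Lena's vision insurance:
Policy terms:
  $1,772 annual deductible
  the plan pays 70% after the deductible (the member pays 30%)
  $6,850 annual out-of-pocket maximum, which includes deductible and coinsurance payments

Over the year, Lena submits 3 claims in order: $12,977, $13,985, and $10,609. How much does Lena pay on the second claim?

$1,716.50

#1 ($12,977): $1,772 finishes the deductible; $11,205 goes to coinsurance; coinsurance $11,205 × 30% = $3,361.50. Cost to member: $5,133.50. OOP to date $5,133.50.
#2 ($13,985): deductible met; 30% of $13,985 = $4,195.50. That would push OOP to $9,329, over the $6,850 cap, so member pays $6,850 − $5,133.50 = $1,716.50.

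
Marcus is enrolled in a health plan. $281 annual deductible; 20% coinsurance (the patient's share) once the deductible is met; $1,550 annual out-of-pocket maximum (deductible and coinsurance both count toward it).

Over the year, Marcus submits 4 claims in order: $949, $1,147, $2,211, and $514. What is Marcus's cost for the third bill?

#1 ($949): $281 to deductible, leaving $668; 20% of $668 = $133.60. Patient owes $414.60 (running OOP $414.60).
#2 ($1,147): deductible met; 20% of $1,147 = $229.40. Patient owes $229.40 (running OOP $644).
#3 ($2,211): 20% coinsurance on $2,211 = $442.20. Patient pays $442.20; OOP now $1,086.20.

$442.20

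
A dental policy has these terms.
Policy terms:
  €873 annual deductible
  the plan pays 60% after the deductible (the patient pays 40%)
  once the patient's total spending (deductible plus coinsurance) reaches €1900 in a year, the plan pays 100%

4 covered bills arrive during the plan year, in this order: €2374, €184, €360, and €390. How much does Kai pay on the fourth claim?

#1 (€2374): €873 finishes the deductible; €1501 goes to coinsurance; patient's 40% is €600.40. Patient pays €1473.40; OOP now €1473.40.
#2 (€184): deductible met; 40% of €184 = €73.60. Cost to patient: €73.60. OOP to date €1547.
#3 (€360): deductible already satisfied, so patient's share is 40% × €360 = €144. Patient owes €144 (running OOP €1691).
#4 (€390): deductible already satisfied, so patient's share is 40% × €390 = €156. Cost to patient: €156. OOP to date €1847.

€156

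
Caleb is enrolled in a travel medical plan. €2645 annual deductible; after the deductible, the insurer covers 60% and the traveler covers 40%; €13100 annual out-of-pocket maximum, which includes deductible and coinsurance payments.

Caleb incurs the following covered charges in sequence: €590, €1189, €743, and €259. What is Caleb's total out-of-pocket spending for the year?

€2699.40

Bill 1, €590: all of it applies to the deductible. Traveler pays €590; OOP now €590.
Bill 2, €1189: entire amount goes to the deductible. Traveler owes €1189 (running OOP €1779).
Bill 3, €743: fully absorbed by the deductible. Traveler pays €743; OOP now €2522.
Bill 4, €259: €123 to deductible, leaving €136; traveler's 40% is €54.40. Traveler pays €177.40; OOP now €2699.40.
Summing the traveler's payments: €590 + €1189 + €743 + €177.40 = €2699.40.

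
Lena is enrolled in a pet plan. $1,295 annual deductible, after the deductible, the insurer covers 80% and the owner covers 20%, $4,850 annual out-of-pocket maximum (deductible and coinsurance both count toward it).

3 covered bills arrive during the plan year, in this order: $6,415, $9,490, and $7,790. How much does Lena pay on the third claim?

$633

#1 ($6,415): $1,295 to deductible, leaving $5,120; owner's 20% is $1,024. Owner owes $2,319 (running OOP $2,319).
#2 ($9,490): 20% coinsurance on $9,490 = $1,898. Owner owes $1,898 (running OOP $4,217).
#3 ($7,790): deductible met; 20% of $7,790 = $1,558. That would push OOP to $5,775, over the $4,850 cap, so owner pays $4,850 − $4,217 = $633.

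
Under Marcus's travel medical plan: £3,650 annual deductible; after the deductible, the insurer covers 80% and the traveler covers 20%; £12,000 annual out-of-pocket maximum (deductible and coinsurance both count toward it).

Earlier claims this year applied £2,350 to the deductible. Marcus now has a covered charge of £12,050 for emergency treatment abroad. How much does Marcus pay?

Remaining deductible: £3,650 − £2,350 = £1,300.
That leaves £12,050 − £1,300 = £10,750 for coinsurance.
20% of £10,750 = £2,150 falls to the traveler.
That puts the traveler's cost at £1,300 + £2,150 = £3,450 before any cap.
Total out-of-pocket so far would be £2,350 + £3,450 = £5,800, below the £12,000 cap — no reduction.

£3,450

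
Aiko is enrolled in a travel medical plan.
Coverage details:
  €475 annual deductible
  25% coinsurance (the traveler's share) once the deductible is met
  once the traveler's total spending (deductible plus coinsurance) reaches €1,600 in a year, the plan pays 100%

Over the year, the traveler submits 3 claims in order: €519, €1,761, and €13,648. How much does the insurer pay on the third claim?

€12,974.25

#1 (€519): deductible takes €475, €44 remains; coinsurance €44 × 25% = €11. Cost to traveler: €486. OOP to date €486. Plan pays €519 − €486 = €33.
#2 (€1,761): deductible already satisfied, so traveler's share is 25% × €1,761 = €440.25. Cost to traveler: €440.25. OOP to date €926.25. Insurer: €1,761 − €440.25 = €1,320.75.
#3 (€13,648): deductible met; 25% of €13,648 = €3,412. OOP would hit €4,338.25 > €1,600, so the cap limits the traveler to €1,600 − €926.25 = €673.75. Insurer: €13,648 − €673.75 = €12,974.25.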